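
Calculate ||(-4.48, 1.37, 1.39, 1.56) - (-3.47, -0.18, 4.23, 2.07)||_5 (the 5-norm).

(Σ|x_i - y_i|^5)^(1/5) = (|-4.48 - (-3.47)|^5 + |1.37 - (-0.18)|^5 + |1.39 - 4.23|^5 + |1.56 - 2.07|^5)^(1/5)
= (1.01^5 + 1.55^5 + 2.84^5 + 0.51^5)^(1/5) ≈ (1.051 + 8.9466 + 184.7531 + 0.0345)^(1/5) = (194.7852)^(1/5) ≈ 2.8702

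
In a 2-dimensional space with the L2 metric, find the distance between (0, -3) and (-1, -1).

(Σ|x_i - y_i|^2)^(1/2) = (|0 - (-1)|^2 + |-3 - (-1)|^2)^(1/2)
= (1^2 + 2^2)^(1/2) = (1 + 4)^(1/2) = (5)^(1/2) ≈ 2.2361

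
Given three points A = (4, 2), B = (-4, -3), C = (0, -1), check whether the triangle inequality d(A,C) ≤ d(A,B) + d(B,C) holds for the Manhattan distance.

d(A,B) = 8 + 5 = 13, d(B,C) = 4 + 2 = 6, d(A,C) = 4 + 3 = 7.
d(A,C) = 7 ≤ 13 + 6 = 19. Triangle inequality is satisfied.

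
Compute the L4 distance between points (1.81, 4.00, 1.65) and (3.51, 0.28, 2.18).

(Σ|x_i - y_i|^4)^(1/4) = (|1.81 - 3.51|^4 + |4 - 0.28|^4 + |1.65 - 2.18|^4)^(1/4)
= (1.7^4 + 3.72^4 + 0.53^4)^(1/4) ≈ (8.3521 + 191.5013 + 0.0789)^(1/4) = (199.9323)^(1/4) ≈ 3.7603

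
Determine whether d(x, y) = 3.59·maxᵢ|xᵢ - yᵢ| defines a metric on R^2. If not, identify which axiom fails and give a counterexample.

Yes. The L∞ (Chebyshev) norm induces a metric on R^2, and multiplying a metric by a positive constant 3.59 > 0 preserves all four axioms: non-negativity (3.59·||x-y|| ≥ 0), identity (3.59·||x-y|| = 0 ⟺ ||x-y|| = 0 ⟺ x = y), symmetry (||x-y|| = ||y-x||), and the triangle inequality (3.59·||x-z|| ≤ 3.59·||x-y|| + 3.59·||y-z||). So d is a metric.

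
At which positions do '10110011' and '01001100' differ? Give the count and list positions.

Differing positions: 1, 2, 3, 4, 5, 6, 7, 8. Hamming distance = 8.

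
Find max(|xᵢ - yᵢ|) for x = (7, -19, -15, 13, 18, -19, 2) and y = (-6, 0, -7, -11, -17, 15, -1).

max(|x_i - y_i|) = max(|7 - (-6)|, |-19 - 0|, |-15 - (-7)|, |13 - (-11)|, |18 - (-17)|, |-19 - 15|, |2 - (-1)|) = max(13, 19, 8, 24, 35, 34, 3) = 35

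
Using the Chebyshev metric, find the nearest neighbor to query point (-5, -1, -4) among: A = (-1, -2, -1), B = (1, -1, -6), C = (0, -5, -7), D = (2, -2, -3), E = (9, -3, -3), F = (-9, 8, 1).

Distances: d(A) = 4, d(B) = 6, d(C) = 5, d(D) = 7, d(E) = 14, d(F) = 9. Nearest: A = (-1, -2, -1) with distance 4.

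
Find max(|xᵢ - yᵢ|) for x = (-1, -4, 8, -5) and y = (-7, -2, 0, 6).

max(|x_i - y_i|) = max(|-1 - (-7)|, |-4 - (-2)|, |8 - 0|, |-5 - 6|) = max(6, 2, 8, 11) = 11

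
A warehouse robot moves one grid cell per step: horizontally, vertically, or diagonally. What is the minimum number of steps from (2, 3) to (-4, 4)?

max(|x_i - y_i|) = max(|2 - (-4)|, |3 - 4|) = max(6, 1) = 6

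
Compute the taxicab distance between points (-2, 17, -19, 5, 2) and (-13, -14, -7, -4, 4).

Σ|x_i - y_i| = |-2 - (-13)| + |17 - (-14)| + |-19 - (-7)| + |5 - (-4)| + |2 - 4| = 11 + 31 + 12 + 9 + 2 = 65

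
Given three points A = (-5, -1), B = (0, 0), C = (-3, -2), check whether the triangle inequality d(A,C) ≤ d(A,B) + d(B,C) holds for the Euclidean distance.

d(A,B) = √(5² + 1²) = √26 ≈ 5.099, d(B,C) = √(3² + 2²) = √13 ≈ 3.6056, d(A,C) = √(2² + 1²) = √5 ≈ 2.2361.
d(A,C) ≈ 2.2361 ≤ 5.099 + 3.6056 = 8.7046. Triangle inequality is satisfied.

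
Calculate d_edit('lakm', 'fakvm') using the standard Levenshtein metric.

Let D[i][j] be the edit distance between the first i characters of 'lakm' and the first j characters of 'fakvm', with D[i][0] = i, D[0][j] = j, and D[i][j] = D[i-1][j-1] if the characters match, else 1 + min(D[i-1][j], D[i][j-1], D[i-1][j-1]). Filling the table (rows: prefixes of 'lakm', columns: prefixes of 'fakvm'):
     ε  f  a  k  v  m
  ε  0  1  2  3  4  5
  l  1  1  2  3  4  5
  a  2  2  1  2  3  4
  k  3  3  2  1  2  3
  m  4  4  3  2  2  2
The bottom-right entry gives D[4][5] = 2, so no sequence of fewer than 2 edits works. Backtracking through the table gives one optimal edit sequence (2 edits):
  lakm → fakm (sub l→f @1)
  fakm → fakvm (ins v @4)
Edit distance = 2.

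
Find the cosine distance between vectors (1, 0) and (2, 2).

With u = (1, 0), v = (2, 2):
u·v = 1·2 + 0·2 = 2 + 0 = 2.
|u| = √(1² + 0²) = √1, |v| = √(2² + 2²) = √8, so |u||v| = √(1·8) = √8.
cos θ = (u·v)/(|u||v|) = 2/√8 ≈ 0.7071
Cosine distance = 1 - cos θ ≈ 1 - 0.7071 = 0.2929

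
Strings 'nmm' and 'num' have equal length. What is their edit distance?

Let D[i][j] be the edit distance between the first i characters of 'nmm' and the first j characters of 'num', with D[i][0] = i, D[0][j] = j, and D[i][j] = D[i-1][j-1] if the characters match, else 1 + min(D[i-1][j], D[i][j-1], D[i-1][j-1]). Filling the table (rows: prefixes of 'nmm', columns: prefixes of 'num'):
     ε  n  u  m
  ε  0  1  2  3
  n  1  0  1  2
  m  2  1  1  1
  m  3  2  2  1
The bottom-right entry gives D[3][3] = 1, so no sequence of fewer than 1 edit works. Backtracking through the table gives one optimal edit sequence (1 edit):
  nmm → num (sub m→u @2)
Edit distance = 1.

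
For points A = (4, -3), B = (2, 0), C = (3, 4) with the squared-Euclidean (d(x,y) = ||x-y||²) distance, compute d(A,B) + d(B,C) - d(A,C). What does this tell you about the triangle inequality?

d(A,B) = 2² + 3² = 13, d(B,C) = 1² + 4² = 17, d(A,C) = 1² + 7² = 50.
d(A,B) + d(B,C) - d(A,C) = 13 + 17 - 50 = 30 - 50 = -20. This is < 0, so the triangle inequality FAILS for these points (squared-Euclidean is not a metric).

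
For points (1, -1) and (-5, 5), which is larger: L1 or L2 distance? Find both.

L1 = |1 - (-5)| + |-1 - 5| = 6 + 6 = 12
L2 = √(6² + 6²) = √72 ≈ 8.4853
L1 ≥ L2 always (equality iff movement is along one axis); L1 > L2 here.
Ratio L1/L2 = 12/√72 ≈ 1.4142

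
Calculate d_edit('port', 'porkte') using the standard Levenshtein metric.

Let D[i][j] be the edit distance between the first i characters of 'port' and the first j characters of 'porkte', with D[i][0] = i, D[0][j] = j, and D[i][j] = D[i-1][j-1] if the characters match, else 1 + min(D[i-1][j], D[i][j-1], D[i-1][j-1]). Filling the table (rows: prefixes of 'port', columns: prefixes of 'porkte'):
     ε  p  o  r  k  t  e
  ε  0  1  2  3  4  5  6
  p  1  0  1  2  3  4  5
  o  2  1  0  1  2  3  4
  r  3  2  1  0  1  2  3
  t  4  3  2  1  1  1  2
The bottom-right entry gives D[4][6] = 2, so no sequence of fewer than 2 edits works. Backtracking through the table gives one optimal edit sequence (2 edits):
  port → porkt (ins k @4)
  porkt → porkte (ins e @6)
Edit distance = 2.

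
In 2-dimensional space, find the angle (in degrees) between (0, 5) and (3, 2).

With u = (0, 5), v = (3, 2):
u·v = 0·3 + 5·2 = 0 + 10 = 10.
|u| = √(0² + 5²) = √25, |v| = √(3² + 2²) = √13, so |u||v| = √(25·13) = √325.
cos θ = (u·v)/(|u||v|) = 10/√325 ≈ 0.5547
θ = arccos(0.5547) ≈ 56.31°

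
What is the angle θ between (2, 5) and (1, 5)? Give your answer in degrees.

With u = (2, 5), v = (1, 5):
u·v = 2·1 + 5·5 = 2 + 25 = 27.
|u| = √(2² + 5²) = √29, |v| = √(1² + 5²) = √26, so |u||v| = √(29·26) = √754.
cos θ = (u·v)/(|u||v|) = 27/√754 ≈ 0.983282
θ = arccos(0.983282) ≈ 10.49°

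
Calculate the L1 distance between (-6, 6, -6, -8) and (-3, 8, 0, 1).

Σ|x_i - y_i| = |-6 - (-3)| + |6 - 8| + |-6 - 0| + |-8 - 1| = 3 + 2 + 6 + 9 = 20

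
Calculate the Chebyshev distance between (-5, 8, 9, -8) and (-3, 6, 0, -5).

max(|x_i - y_i|) = max(|-5 - (-3)|, |8 - 6|, |9 - 0|, |-8 - (-5)|) = max(2, 2, 9, 3) = 9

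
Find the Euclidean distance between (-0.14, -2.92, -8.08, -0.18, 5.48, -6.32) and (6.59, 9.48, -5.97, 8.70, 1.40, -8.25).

√(Σ(x_i - y_i)²) = √((-0.14 - 6.59)² + (-2.92 - 9.48)² + (-8.08 - (-5.97))² + (-0.18 - 8.7)² + (5.48 - 1.4)² + (-6.32 - (-8.25))²)
= √((-6.73)² + (-12.4)² + (-2.11)² + (-8.88)² + 4.08² + 1.93²) = √(45.2929 + 153.76 + 4.4521 + 78.8544 + 16.6464 + 3.7249) = √302.7307 ≈ 17.3992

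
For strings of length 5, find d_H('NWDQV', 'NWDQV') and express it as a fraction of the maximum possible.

Differing positions: none. Hamming distance = 0. The maximum possible Hamming distance for length-5 strings is 5, so d_H/5 = 0/5 = 0.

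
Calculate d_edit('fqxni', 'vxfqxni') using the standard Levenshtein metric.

Let D[i][j] be the edit distance between the first i characters of 'fqxni' and the first j characters of 'vxfqxni', with D[i][0] = i, D[0][j] = j, and D[i][j] = D[i-1][j-1] if the characters match, else 1 + min(D[i-1][j], D[i][j-1], D[i-1][j-1]). Filling the table (rows: prefixes of 'fqxni', columns: prefixes of 'vxfqxni'):
     ε  v  x  f  q  x  n  i
  ε  0  1  2  3  4  5  6  7
  f  1  1  2  2  3  4  5  6
  q  2  2  2  3  2  3  4  5
  x  3  3  2  3  3  2  3  4
  n  4  4  3  3  4  3  2  3
  i  5  5  4  4  4  4  3  2
The bottom-right entry gives D[5][7] = 2, so no sequence of fewer than 2 edits works. Backtracking through the table gives one optimal edit sequence (2 edits):
  fqxni → vfqxni (ins v @1)
  vfqxni → vxfqxni (ins x @2)
Edit distance = 2.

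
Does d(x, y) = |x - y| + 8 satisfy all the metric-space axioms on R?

No. d fails identity of indiscernibles (specifically d(x,x) = 0): d(-1, -1) = |-1 - (-1)| + 8 = 0 + 8 = 8 ≠ 0.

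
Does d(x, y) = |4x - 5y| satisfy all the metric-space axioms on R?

No. d fails symmetry: d(8, 3) = |4·8 - 5·3| = |17| = 17, but d(3, 8) = |4·3 - 5·8| = |-28| = 28. Since 17 ≠ 28, d(x,y) ≠ d(y,x) in general.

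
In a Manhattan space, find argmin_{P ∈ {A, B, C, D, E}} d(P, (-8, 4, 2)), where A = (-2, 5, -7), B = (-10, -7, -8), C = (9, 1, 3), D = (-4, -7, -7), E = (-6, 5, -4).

Distances: d(A) = 16, d(B) = 23, d(C) = 21, d(D) = 24, d(E) = 9. Nearest: E = (-6, 5, -4) with distance 9.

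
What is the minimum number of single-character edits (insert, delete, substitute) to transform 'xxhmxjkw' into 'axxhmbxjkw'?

Let D[i][j] be the edit distance between the first i characters of 'xxhmxjkw' and the first j characters of 'axxhmbxjkw', with D[i][0] = i, D[0][j] = j, and D[i][j] = D[i-1][j-1] if the characters match, else 1 + min(D[i-1][j], D[i][j-1], D[i-1][j-1]). Filling the table (rows: prefixes of 'xxhmxjkw', columns: prefixes of 'axxhmbxjkw'):
     ε  a  x  x  h  m  b  x  j  k  w
  ε  0  1  2  3  4  5  6  7  8  9 10
  x  1  1  1  2  3  4  5  6  7  8  9
  x  2  2  1  1  2  3  4  5  6  7  8
  h  3  3  2  2  1  2  3  4  5  6  7
  m  4  4  3  3  2  1  2  3  4  5  6
  x  5  5  4  3  3  2  2  2  3  4  5
  j  6  6  5  4  4  3  3  3  2  3  4
  k  7  7  6  5  5  4  4  4  3  2  3
  w  8  8  7  6  6  5  5  5  4  3  2
The bottom-right entry gives D[8][10] = 2, so no sequence of fewer than 2 edits works. Backtracking through the table gives one optimal edit sequence (2 edits):
  xxhmxjkw → axxhmxjkw (ins a @1)
  axxhmxjkw → axxhmbxjkw (ins b @6)
Edit distance = 2.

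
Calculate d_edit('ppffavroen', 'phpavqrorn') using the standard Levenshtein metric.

Let D[i][j] be the edit distance between the first i characters of 'ppffavroen' and the first j characters of 'phpavqrorn', with D[i][0] = i, D[0][j] = j, and D[i][j] = D[i-1][j-1] if the characters match, else 1 + min(D[i-1][j], D[i][j-1], D[i-1][j-1]). Filling the table (rows: prefixes of 'ppffavroen', columns: prefixes of 'phpavqrorn'):
     ε  p  h  p  a  v  q  r  o  r  n
  ε  0  1  2  3  4  5  6  7  8  9 10
  p  1  0  1  2  3  4  5  6  7  8  9
  p  2  1  1  1  2  3  4  5  6  7  8
  f  3  2  2  2  2  3  4  5  6  7  8
  f  4  3  3  3  3  3  4  5  6  7  8
  a  5  4  4  4  3  4  4  5  6  7  8
  v  6  5  5  5  4  3  4  5  6  7  8
  r  7  6  6  6  5  4  4  4  5  6  7
  o  8  7  7  7  6  5  5  5  4  5  6
  e  9  8  8  8  7  6  6  6  5  5  6
  n 10  9  9  9  8  7  7  7  6  6  5
The bottom-right entry gives D[10][10] = 5, so no sequence of fewer than 5 edits works. Backtracking through the table gives one optimal edit sequence (5 edits):
  ppffavroen → pffavroen (del p @1)
  pffavroen → phfavroen (sub f→h @2)
  phfavroen → phpavroen (sub f→p @3)
  phpavroen → phpavqroen (ins q @6)
  phpavqroen → phpavqrorn (sub e→r @9)
Edit distance = 5.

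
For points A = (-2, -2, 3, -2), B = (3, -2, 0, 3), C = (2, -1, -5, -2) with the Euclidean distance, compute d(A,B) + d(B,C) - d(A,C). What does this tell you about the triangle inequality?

d(A,B) = √(5² + 0² + 3² + 5²) = √59 ≈ 7.6811, d(B,C) = √(1² + 1² + 5² + 5²) = √52 ≈ 7.2111, d(A,C) = √(4² + 1² + 8² + 0²) = √81 = 9.
d(A,B) + d(B,C) - d(A,C) = 7.6811 + 7.2111 - 9 = 14.8922 - 9 = 5.8922 (to 4 decimal places). This is ≥ 0, so the triangle inequality holds for these points.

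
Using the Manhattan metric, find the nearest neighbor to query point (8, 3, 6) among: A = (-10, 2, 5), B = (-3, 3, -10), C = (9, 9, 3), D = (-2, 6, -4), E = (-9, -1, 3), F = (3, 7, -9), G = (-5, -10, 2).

Distances: d(A) = 20, d(B) = 27, d(C) = 10, d(D) = 23, d(E) = 24, d(F) = 24, d(G) = 30. Nearest: C = (9, 9, 3) with distance 10.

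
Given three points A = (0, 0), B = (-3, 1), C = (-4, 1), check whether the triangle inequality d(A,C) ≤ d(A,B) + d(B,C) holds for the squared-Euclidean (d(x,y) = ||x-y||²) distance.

d(A,B) = 3² + 1² = 10, d(B,C) = 1² + 0² = 1, d(A,C) = 4² + 1² = 17.
d(A,C) = 17 > 10 + 1 = 11. Triangle inequality is VIOLATED. (Squared-Euclidean is not a metric — this is a counterexample.)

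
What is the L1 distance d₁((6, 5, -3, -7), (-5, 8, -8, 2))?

Σ|x_i - y_i| = |6 - (-5)| + |5 - 8| + |-3 - (-8)| + |-7 - 2| = 11 + 3 + 5 + 9 = 28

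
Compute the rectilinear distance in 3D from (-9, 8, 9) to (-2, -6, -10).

Σ|x_i - y_i| = |-9 - (-2)| + |8 - (-6)| + |9 - (-10)| = 7 + 14 + 19 = 40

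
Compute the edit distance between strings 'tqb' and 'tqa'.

Let D[i][j] be the edit distance between the first i characters of 'tqb' and the first j characters of 'tqa', with D[i][0] = i, D[0][j] = j, and D[i][j] = D[i-1][j-1] if the characters match, else 1 + min(D[i-1][j], D[i][j-1], D[i-1][j-1]). Filling the table (rows: prefixes of 'tqb', columns: prefixes of 'tqa'):
     ε  t  q  a
  ε  0  1  2  3
  t  1  0  1  2
  q  2  1  0  1
  b  3  2  1  1
The bottom-right entry gives D[3][3] = 1, so no sequence of fewer than 1 edit works. Backtracking through the table gives one optimal edit sequence (1 edit):
  tqb → tqa (sub b→a @3)
Edit distance = 1.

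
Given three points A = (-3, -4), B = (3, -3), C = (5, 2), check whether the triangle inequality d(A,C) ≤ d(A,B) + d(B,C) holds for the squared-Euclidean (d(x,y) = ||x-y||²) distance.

d(A,B) = 6² + 1² = 37, d(B,C) = 2² + 5² = 29, d(A,C) = 8² + 6² = 100.
d(A,C) = 100 > 37 + 29 = 66. Triangle inequality is VIOLATED. (Squared-Euclidean is not a metric — this is a counterexample.)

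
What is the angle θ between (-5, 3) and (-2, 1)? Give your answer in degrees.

With u = (-5, 3), v = (-2, 1):
u·v = (-5)·(-2) + 3·1 = 10 + 3 = 13.
|u| = √((-5)² + 3²) = √34, |v| = √((-2)² + 1²) = √5, so |u||v| = √(34·5) = √170.
cos θ = (u·v)/(|u||v|) = 13/√170 ≈ 0.997054
θ = arccos(0.997054) ≈ 4.4°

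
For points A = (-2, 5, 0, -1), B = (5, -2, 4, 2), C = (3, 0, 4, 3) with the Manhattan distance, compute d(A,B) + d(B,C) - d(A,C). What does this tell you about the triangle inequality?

d(A,B) = 7 + 7 + 4 + 3 = 21, d(B,C) = 2 + 2 + 0 + 1 = 5, d(A,C) = 5 + 5 + 4 + 4 = 18.
d(A,B) + d(B,C) - d(A,C) = 21 + 5 - 18 = 26 - 18 = 8. This is ≥ 0, so the triangle inequality holds for these points.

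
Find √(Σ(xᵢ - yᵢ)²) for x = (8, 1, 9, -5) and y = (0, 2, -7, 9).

√(Σ(x_i - y_i)²) = √((8 - 0)² + (1 - 2)² + (9 - (-7))² + (-5 - 9)²)
= √(8² + (-1)² + 16² + (-14)²) = √(64 + 1 + 256 + 196) = √517 ≈ 22.7376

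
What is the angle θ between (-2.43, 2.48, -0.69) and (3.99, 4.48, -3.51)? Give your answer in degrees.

With u = (-2.43, 2.48, -0.69), v = (3.99, 4.48, -3.51):
u·v = (-2.43)·3.99 + 2.48·4.48 + (-0.69)·(-3.51) = (-9.6957) + 11.1104 + 2.4219 = 3.8366.
|u| = √((-2.43)² + 2.48² + (-0.69)²) = √(5.9049 + 6.1504 + 0.4761) = √12.5314, |v| = √(3.99² + 4.48² + (-3.51)²) = √(15.9201 + 20.0704 + 12.3201) = √48.3106.
cos θ = (u·v)/(|u||v|) = 3.8366/(√12.5314·√48.3106) ≈ 0.155929
θ = arccos(0.155929) ≈ 81.03°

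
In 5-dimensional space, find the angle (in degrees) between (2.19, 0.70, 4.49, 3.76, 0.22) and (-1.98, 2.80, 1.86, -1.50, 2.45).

With u = (2.19, 0.70, 4.49, 3.76, 0.22), v = (-1.98, 2.80, 1.86, -1.50, 2.45):
u·v = 2.19·(-1.98) + 0.7·2.8 + 4.49·1.86 + 3.76·(-1.5) + 0.22·2.45 = (-4.3362) + 1.96 + 8.3514 + (-5.64) + 0.539 = 0.8742.
|u| = √(2.19² + 0.7² + 4.49² + 3.76² + 0.22²) = √(4.7961 + 0.49 + 20.1601 + 14.1376 + 0.0484) = √39.6322, |v| = √((-1.98)² + 2.8² + 1.86² + (-1.5)² + 2.45²) = √(3.9204 + 7.84 + 3.4596 + 2.25 + 6.0025) = √23.4725.
cos θ = (u·v)/(|u||v|) = 0.8742/(√39.6322·√23.4725) ≈ 0.028662
θ = arccos(0.028662) ≈ 88.36°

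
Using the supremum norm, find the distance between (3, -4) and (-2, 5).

max(|x_i - y_i|) = max(|3 - (-2)|, |-4 - 5|) = max(5, 9) = 9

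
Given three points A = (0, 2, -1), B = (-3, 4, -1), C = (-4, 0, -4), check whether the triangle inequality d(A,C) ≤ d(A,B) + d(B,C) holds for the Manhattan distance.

d(A,B) = 3 + 2 + 0 = 5, d(B,C) = 1 + 4 + 3 = 8, d(A,C) = 4 + 2 + 3 = 9.
d(A,C) = 9 ≤ 5 + 8 = 13. Triangle inequality is satisfied.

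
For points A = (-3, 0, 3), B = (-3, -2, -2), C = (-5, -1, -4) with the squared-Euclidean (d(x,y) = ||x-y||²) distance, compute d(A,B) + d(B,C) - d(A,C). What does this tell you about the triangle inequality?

d(A,B) = 0² + 2² + 5² = 29, d(B,C) = 2² + 1² + 2² = 9, d(A,C) = 2² + 1² + 7² = 54.
d(A,B) + d(B,C) - d(A,C) = 29 + 9 - 54 = 38 - 54 = -16. This is < 0, so the triangle inequality FAILS for these points (squared-Euclidean is not a metric).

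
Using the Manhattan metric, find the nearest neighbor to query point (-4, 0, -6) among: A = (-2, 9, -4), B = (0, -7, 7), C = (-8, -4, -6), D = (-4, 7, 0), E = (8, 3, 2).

Distances: d(A) = 13, d(B) = 24, d(C) = 8, d(D) = 13, d(E) = 23. Nearest: C = (-8, -4, -6) with distance 8.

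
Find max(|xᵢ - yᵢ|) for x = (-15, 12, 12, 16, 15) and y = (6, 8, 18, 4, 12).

max(|x_i - y_i|) = max(|-15 - 6|, |12 - 8|, |12 - 18|, |16 - 4|, |15 - 12|) = max(21, 4, 6, 12, 3) = 21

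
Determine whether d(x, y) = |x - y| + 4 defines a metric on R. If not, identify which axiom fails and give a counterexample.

No. d fails identity of indiscernibles (specifically d(x,x) = 0): d(0, 0) = |0 - 0| + 4 = 0 + 4 = 4 ≠ 0.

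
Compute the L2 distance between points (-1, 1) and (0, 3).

(Σ|x_i - y_i|^2)^(1/2) = (|-1 - 0|^2 + |1 - 3|^2)^(1/2)
= (1^2 + 2^2)^(1/2) = (1 + 4)^(1/2) = (5)^(1/2) ≈ 2.2361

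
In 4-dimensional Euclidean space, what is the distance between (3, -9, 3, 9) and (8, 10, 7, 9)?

√(Σ(x_i - y_i)²) = √((3 - 8)² + (-9 - 10)² + (3 - 7)² + (9 - 9)²)
= √((-5)² + (-19)² + (-4)² + 0²) = √(25 + 361 + 16 + 0) = √402 ≈ 20.0499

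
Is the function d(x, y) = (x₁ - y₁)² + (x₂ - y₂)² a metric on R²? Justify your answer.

No. The squared Euclidean distance fails the triangle inequality. Counterexample: x = (0, 0), y = (2, 3), z = (4, 6). d(x,z) = 4² + 6² = 52, but d(x,y) + d(y,z) = (2² + 3²) + (2² + 3²) = 13 + 13 = 26. Since 52 > 26, the triangle inequality is violated. (Note: √d, the ordinary Euclidean distance, IS a metric.)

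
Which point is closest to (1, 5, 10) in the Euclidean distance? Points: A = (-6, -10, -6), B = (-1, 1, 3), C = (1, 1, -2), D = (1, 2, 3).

Distances: d(A) ≈ 23.0217, d(B) ≈ 8.3066, d(C) ≈ 12.6491, d(D) ≈ 7.6158. Nearest: D = (1, 2, 3) with distance 7.6158.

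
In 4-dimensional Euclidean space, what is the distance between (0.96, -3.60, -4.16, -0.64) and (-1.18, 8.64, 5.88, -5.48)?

√(Σ(x_i - y_i)²) = √((0.96 - (-1.18))² + (-3.6 - 8.64)² + (-4.16 - 5.88)² + (-0.64 - (-5.48))²)
= √(2.14² + (-12.24)² + (-10.04)² + 4.84²) = √(4.5796 + 149.8176 + 100.8016 + 23.4256) = √278.6244 ≈ 16.692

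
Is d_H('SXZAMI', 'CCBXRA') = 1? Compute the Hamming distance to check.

Differing positions: 1, 2, 3, 4, 5, 6. Hamming distance = 6, so the claim that d_H = 1 is false.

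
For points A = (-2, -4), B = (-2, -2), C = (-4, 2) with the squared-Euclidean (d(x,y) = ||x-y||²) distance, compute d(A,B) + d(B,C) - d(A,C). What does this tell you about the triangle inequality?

d(A,B) = 0² + 2² = 4, d(B,C) = 2² + 4² = 20, d(A,C) = 2² + 6² = 40.
d(A,B) + d(B,C) - d(A,C) = 4 + 20 - 40 = 24 - 40 = -16. This is < 0, so the triangle inequality FAILS for these points (squared-Euclidean is not a metric).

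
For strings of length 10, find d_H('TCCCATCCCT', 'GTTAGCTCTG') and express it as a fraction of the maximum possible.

Differing positions: 1, 2, 3, 4, 5, 6, 7, 9, 10. Hamming distance = 9. The maximum possible Hamming distance for length-10 strings is 10, so d_H/10 = 9/10 = 0.9.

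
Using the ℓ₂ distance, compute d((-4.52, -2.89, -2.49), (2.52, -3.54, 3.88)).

(Σ|x_i - y_i|^2)^(1/2) = (|-4.52 - 2.52|^2 + |-2.89 - (-3.54)|^2 + |-2.49 - 3.88|^2)^(1/2)
= (7.04^2 + 0.65^2 + 6.37^2)^(1/2) = (49.5616 + 0.4225 + 40.5769)^(1/2) = (90.561)^(1/2) ≈ 9.5164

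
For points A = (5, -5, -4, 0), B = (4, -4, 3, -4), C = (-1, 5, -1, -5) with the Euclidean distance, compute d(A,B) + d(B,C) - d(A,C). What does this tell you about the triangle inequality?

d(A,B) = √(1² + 1² + 7² + 4²) = √67 ≈ 8.1854, d(B,C) = √(5² + 9² + 4² + 1²) = √123 ≈ 11.0905, d(A,C) = √(6² + 10² + 3² + 5²) = √170 ≈ 13.0384.
d(A,B) + d(B,C) - d(A,C) = 8.1854 + 11.0905 - 13.0384 = 19.2759 - 13.0384 = 6.2375 (to 4 decimal places). This is ≥ 0, so the triangle inequality holds for these points.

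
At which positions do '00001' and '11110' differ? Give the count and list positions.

Differing positions: 1, 2, 3, 4, 5. Hamming distance = 5.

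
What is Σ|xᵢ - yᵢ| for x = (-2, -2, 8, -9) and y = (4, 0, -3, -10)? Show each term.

Σ|x_i - y_i| = |-2 - 4| + |-2 - 0| + |8 - (-3)| + |-9 - (-10)| = 6 + 2 + 11 + 1 = 20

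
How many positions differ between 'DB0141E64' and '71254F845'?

Differing positions: 1, 2, 3, 4, 6, 7, 8, 9. Hamming distance = 8.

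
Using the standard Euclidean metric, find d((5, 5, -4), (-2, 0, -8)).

√(Σ(x_i - y_i)²) = √((5 - (-2))² + (5 - 0)² + (-4 - (-8))²)
= √(7² + 5² + 4²) = √(49 + 25 + 16) = √90 ≈ 9.4868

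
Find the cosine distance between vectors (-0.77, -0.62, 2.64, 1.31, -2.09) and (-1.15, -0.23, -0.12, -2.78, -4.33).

With u = (-0.77, -0.62, 2.64, 1.31, -2.09), v = (-1.15, -0.23, -0.12, -2.78, -4.33):
u·v = (-0.77)·(-1.15) + (-0.62)·(-0.23) + 2.64·(-0.12) + 1.31·(-2.78) + (-2.09)·(-4.33) = 0.8855 + 0.1426 + (-0.3168) + (-3.6418) + 9.0497 = 6.1192.
|u| = √((-0.77)² + (-0.62)² + 2.64² + 1.31² + (-2.09)²) = √(0.5929 + 0.3844 + 6.9696 + 1.7161 + 4.3681) = √14.0311, |v| = √((-1.15)² + (-0.23)² + (-0.12)² + (-2.78)² + (-4.33)²) = √(1.3225 + 0.0529 + 0.0144 + 7.7284 + 18.7489) = √27.8671.
cos θ = (u·v)/(|u||v|) = 6.1192/(√14.0311·√27.8671) ≈ 0.3095
Cosine distance = 1 - cos θ ≈ 1 - 0.3095 = 0.6905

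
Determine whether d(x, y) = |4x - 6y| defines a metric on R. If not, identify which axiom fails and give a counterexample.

No. d fails symmetry: d(2, 8) = |4·2 - 6·8| = |-40| = 40, but d(8, 2) = |4·8 - 6·2| = |20| = 20. Since 40 ≠ 20, d(x,y) ≠ d(y,x) in general.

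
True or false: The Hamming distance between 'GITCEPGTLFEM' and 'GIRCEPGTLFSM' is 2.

Differing positions: 3, 11. Hamming distance = 2, so the claim is true.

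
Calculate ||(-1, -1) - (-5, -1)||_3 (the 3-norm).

(Σ|x_i - y_i|^3)^(1/3) = (|-1 - (-5)|^3 + |-1 - (-1)|^3)^(1/3)
= (4^3 + 0^3)^(1/3) = (64 + 0)^(1/3) = (64)^(1/3) = 4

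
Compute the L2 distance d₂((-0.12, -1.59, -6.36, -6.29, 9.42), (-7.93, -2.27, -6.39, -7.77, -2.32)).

√(Σ(x_i - y_i)²) = √((-0.12 - (-7.93))² + (-1.59 - (-2.27))² + (-6.36 - (-6.39))² + (-6.29 - (-7.77))² + (9.42 - (-2.32))²)
= √(7.81² + 0.68² + 0.03² + 1.48² + 11.74²) = √(60.9961 + 0.4624 + 0.0009 + 2.1904 + 137.8276) = √201.4774 ≈ 14.1943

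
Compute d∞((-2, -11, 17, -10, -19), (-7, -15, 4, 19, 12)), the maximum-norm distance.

max(|x_i - y_i|) = max(|-2 - (-7)|, |-11 - (-15)|, |17 - 4|, |-10 - 19|, |-19 - 12|) = max(5, 4, 13, 29, 31) = 31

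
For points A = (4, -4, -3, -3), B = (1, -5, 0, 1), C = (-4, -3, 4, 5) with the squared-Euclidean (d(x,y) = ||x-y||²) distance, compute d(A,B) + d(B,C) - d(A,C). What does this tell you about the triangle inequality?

d(A,B) = 3² + 1² + 3² + 4² = 35, d(B,C) = 5² + 2² + 4² + 4² = 61, d(A,C) = 8² + 1² + 7² + 8² = 178.
d(A,B) + d(B,C) - d(A,C) = 35 + 61 - 178 = 96 - 178 = -82. This is < 0, so the triangle inequality FAILS for these points (squared-Euclidean is not a metric).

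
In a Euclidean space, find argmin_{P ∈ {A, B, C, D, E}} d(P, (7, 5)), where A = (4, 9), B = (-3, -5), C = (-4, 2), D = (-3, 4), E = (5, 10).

Distances: d(A) = 5, d(B) ≈ 14.1421, d(C) ≈ 11.4018, d(D) ≈ 10.0499, d(E) ≈ 5.3852. Nearest: A = (4, 9) with distance 5.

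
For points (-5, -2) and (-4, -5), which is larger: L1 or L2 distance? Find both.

L1 = |-5 - (-4)| + |-2 - (-5)| = 1 + 3 = 4
L2 = √(1² + 3²) = √10 ≈ 3.1623
L1 ≥ L2 always (equality iff movement is along one axis); L1 > L2 here.
Ratio L1/L2 = 4/√10 ≈ 1.2649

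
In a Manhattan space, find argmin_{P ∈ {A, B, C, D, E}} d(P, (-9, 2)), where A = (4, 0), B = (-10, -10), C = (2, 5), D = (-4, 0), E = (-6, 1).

Distances: d(A) = 15, d(B) = 13, d(C) = 14, d(D) = 7, d(E) = 4. Nearest: E = (-6, 1) with distance 4.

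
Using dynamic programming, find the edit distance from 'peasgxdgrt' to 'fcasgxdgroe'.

Let D[i][j] be the edit distance between the first i characters of 'peasgxdgrt' and the first j characters of 'fcasgxdgroe', with D[i][0] = i, D[0][j] = j, and D[i][j] = D[i-1][j-1] if the characters match, else 1 + min(D[i-1][j], D[i][j-1], D[i-1][j-1]). Filling the table (rows: prefixes of 'peasgxdgrt', columns: prefixes of 'fcasgxdgroe'):
     ε  f  c  a  s  g  x  d  g  r  o  e
  ε  0  1  2  3  4  5  6  7  8  9 10 11
  p  1  1  2  3  4  5  6  7  8  9 10 11
  e  2  2  2  3  4  5  6  7  8  9 10 10
  a  3  3  3  2  3  4  5  6  7  8  9 10
  s  4  4  4  3  2  3  4  5  6  7  8  9
  g  5  5  5  4  3  2  3  4  5  6  7  8
  x  6  6  6  5  4  3  2  3  4  5  6  7
  d  7  7  7  6  5  4  3  2  3  4  5  6
  g  8  8  8  7  6  5  4  3  2  3  4  5
  r  9  9  9  8  7  6  5  4  3  2  3  4
  t 10 10 10  9  8  7  6  5  4  3  3  4
The bottom-right entry gives D[10][11] = 4, so no sequence of fewer than 4 edits works. Backtracking through the table gives one optimal edit sequence (4 edits):
  peasgxdgrt → feasgxdgrt (sub p→f @1)
  feasgxdgrt → fcasgxdgrt (sub e→c @2)
  fcasgxdgrt → fcasgxdgrot (ins o @10)
  fcasgxdgrot → fcasgxdgroe (sub t→e @11)
Edit distance = 4.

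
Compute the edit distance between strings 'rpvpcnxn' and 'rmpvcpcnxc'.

Let D[i][j] be the edit distance between the first i characters of 'rpvpcnxn' and the first j characters of 'rmpvcpcnxc', with D[i][0] = i, D[0][j] = j, and D[i][j] = D[i-1][j-1] if the characters match, else 1 + min(D[i-1][j], D[i][j-1], D[i-1][j-1]). Filling the table (rows: prefixes of 'rpvpcnxn', columns: prefixes of 'rmpvcpcnxc'):
     ε  r  m  p  v  c  p  c  n  x  c
  ε  0  1  2  3  4  5  6  7  8  9 10
  r  1  0  1  2  3  4  5  6  7  8  9
  p  2  1  1  1  2  3  4  5  6  7  8
  v  3  2  2  2  1  2  3  4  5  6  7
  p  4  3  3  2  2  2  2  3  4  5  6
  c  5  4  4  3  3  2  3  2  3  4  5
  n  6  5  5  4  4  3  3  3  2  3  4
  x  7  6  6  5  5  4  4  4  3  2  3
  n  8  7  7  6  6  5  5  5  4  3  3
The bottom-right entry gives D[8][10] = 3, so no sequence of fewer than 3 edits works. Backtracking through the table gives one optimal edit sequence (3 edits):
  rpvpcnxn → rmpvpcnxn (ins m @2)
  rmpvpcnxn → rmpvcpcnxn (ins c @5)
  rmpvcpcnxn → rmpvcpcnxc (sub n→c @10)
Edit distance = 3.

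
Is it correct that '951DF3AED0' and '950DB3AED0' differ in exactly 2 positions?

Differing positions: 3, 5. Hamming distance = 2, so the claim is true.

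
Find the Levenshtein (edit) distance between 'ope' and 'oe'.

Let D[i][j] be the edit distance between the first i characters of 'ope' and the first j characters of 'oe', with D[i][0] = i, D[0][j] = j, and D[i][j] = D[i-1][j-1] if the characters match, else 1 + min(D[i-1][j], D[i][j-1], D[i-1][j-1]). Filling the table (rows: prefixes of 'ope', columns: prefixes of 'oe'):
     ε  o  e
  ε  0  1  2
  o  1  0  1
  p  2  1  1
  e  3  2  1
The bottom-right entry gives D[3][2] = 1, so no sequence of fewer than 1 edit works. Backtracking through the table gives one optimal edit sequence (1 edit):
  ope → oe (del p @2)
Edit distance = 1.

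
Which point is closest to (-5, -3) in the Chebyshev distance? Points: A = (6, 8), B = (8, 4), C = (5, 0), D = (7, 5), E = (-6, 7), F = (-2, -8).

Distances: d(A) = 11, d(B) = 13, d(C) = 10, d(D) = 12, d(E) = 10, d(F) = 5. Nearest: F = (-2, -8) with distance 5.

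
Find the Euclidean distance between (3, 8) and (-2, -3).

√(Σ(x_i - y_i)²) = √((3 - (-2))² + (8 - (-3))²)
= √(5² + 11²) = √(25 + 121) = √146 ≈ 12.083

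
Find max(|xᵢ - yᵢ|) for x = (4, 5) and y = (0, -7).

max(|x_i - y_i|) = max(|4 - 0|, |5 - (-7)|) = max(4, 12) = 12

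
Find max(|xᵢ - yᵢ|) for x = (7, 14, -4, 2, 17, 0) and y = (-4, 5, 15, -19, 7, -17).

max(|x_i - y_i|) = max(|7 - (-4)|, |14 - 5|, |-4 - 15|, |2 - (-19)|, |17 - 7|, |0 - (-17)|) = max(11, 9, 19, 21, 10, 17) = 21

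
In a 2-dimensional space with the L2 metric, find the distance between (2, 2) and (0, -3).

(Σ|x_i - y_i|^2)^(1/2) = (|2 - 0|^2 + |2 - (-3)|^2)^(1/2)
= (2^2 + 5^2)^(1/2) = (4 + 25)^(1/2) = (29)^(1/2) ≈ 5.3852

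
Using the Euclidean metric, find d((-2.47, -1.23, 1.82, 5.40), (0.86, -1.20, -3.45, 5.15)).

√(Σ(x_i - y_i)²) = √((-2.47 - 0.86)² + (-1.23 - (-1.2))² + (1.82 - (-3.45))² + (5.4 - 5.15)²)
= √((-3.33)² + (-0.03)² + 5.27² + 0.25²) = √(11.0889 + 0.0009 + 27.7729 + 0.0625) = √38.9252 ≈ 6.239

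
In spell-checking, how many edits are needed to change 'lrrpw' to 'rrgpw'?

Let D[i][j] be the edit distance between the first i characters of 'lrrpw' and the first j characters of 'rrgpw', with D[i][0] = i, D[0][j] = j, and D[i][j] = D[i-1][j-1] if the characters match, else 1 + min(D[i-1][j], D[i][j-1], D[i-1][j-1]). Filling the table (rows: prefixes of 'lrrpw', columns: prefixes of 'rrgpw'):
     ε  r  r  g  p  w
  ε  0  1  2  3  4  5
  l  1  1  2  3  4  5
  r  2  1  1  2  3  4
  r  3  2  1  2  3  4
  p  4  3  2  2  2  3
  w  5  4  3  3  3  2
The bottom-right entry gives D[5][5] = 2, so no sequence of fewer than 2 edits works. Backtracking through the table gives one optimal edit sequence (2 edits):
  lrrpw → rrrpw (sub l→r @1)
  rrrpw → rrgpw (sub r→g @3)
Edit distance = 2.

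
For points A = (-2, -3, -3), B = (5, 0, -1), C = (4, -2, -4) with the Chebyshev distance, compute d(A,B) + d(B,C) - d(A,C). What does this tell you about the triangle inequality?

d(A,B) = max(7, 3, 2) = 7, d(B,C) = max(1, 2, 3) = 3, d(A,C) = max(6, 1, 1) = 6.
d(A,B) + d(B,C) - d(A,C) = 7 + 3 - 6 = 10 - 6 = 4. This is ≥ 0, so the triangle inequality holds for these points.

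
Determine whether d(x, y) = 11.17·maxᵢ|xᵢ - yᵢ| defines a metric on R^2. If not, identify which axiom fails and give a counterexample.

Yes. The L∞ (Chebyshev) norm induces a metric on R^2, and multiplying a metric by a positive constant 11.17 > 0 preserves all four axioms: non-negativity (11.17·||x-y|| ≥ 0), identity (11.17·||x-y|| = 0 ⟺ ||x-y|| = 0 ⟺ x = y), symmetry (||x-y|| = ||y-x||), and the triangle inequality (11.17·||x-z|| ≤ 11.17·||x-y|| + 11.17·||y-z||). So d is a metric.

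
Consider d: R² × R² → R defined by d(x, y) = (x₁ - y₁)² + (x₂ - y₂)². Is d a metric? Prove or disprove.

No. The squared Euclidean distance fails the triangle inequality. Counterexample: x = (0, 0), y = (5, 3), z = (10, 6). d(x,z) = 10² + 6² = 136, but d(x,y) + d(y,z) = (5² + 3²) + (5² + 3²) = 34 + 34 = 68. Since 136 > 68, the triangle inequality is violated. (Note: √d, the ordinary Euclidean distance, IS a metric.)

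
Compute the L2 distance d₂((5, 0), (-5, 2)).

√(Σ(x_i - y_i)²) = √((5 - (-5))² + (0 - 2)²)
= √(10² + (-2)²) = √(100 + 4) = √104 ≈ 10.198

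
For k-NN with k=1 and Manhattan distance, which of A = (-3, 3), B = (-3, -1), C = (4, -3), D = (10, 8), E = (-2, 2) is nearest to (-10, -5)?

Distances: d(A) = 15, d(B) = 11, d(C) = 16, d(D) = 33, d(E) = 15. Nearest: B = (-3, -1) with distance 11.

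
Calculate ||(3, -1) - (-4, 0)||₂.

√(Σ(x_i - y_i)²) = √((3 - (-4))² + (-1 - 0)²)
= √(7² + (-1)²) = √(49 + 1) = √50 ≈ 7.0711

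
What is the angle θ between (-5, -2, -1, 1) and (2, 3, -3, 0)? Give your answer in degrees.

With u = (-5, -2, -1, 1), v = (2, 3, -3, 0):
u·v = (-5)·2 + (-2)·3 + (-1)·(-3) + 1·0 = (-10) + (-6) + 3 + 0 = -13.
|u| = √((-5)² + (-2)² + (-1)² + 1²) = √31, |v| = √(2² + 3² + (-3)² + 0²) = √22, so |u||v| = √(31·22) = √682.
cos θ = (u·v)/(|u||v|) = -13/√682 ≈ -0.497796
θ = arccos(-0.497796) ≈ 119.85°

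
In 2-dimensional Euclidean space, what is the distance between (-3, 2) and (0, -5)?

√(Σ(x_i - y_i)²) = √((-3 - 0)² + (2 - (-5))²)
= √((-3)² + 7²) = √(9 + 49) = √58 ≈ 7.6158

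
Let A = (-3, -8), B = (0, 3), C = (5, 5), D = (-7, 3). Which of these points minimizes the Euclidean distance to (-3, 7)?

Distances: d(A) = 15, d(B) = 5, d(C) ≈ 8.2462, d(D) ≈ 5.6569. Nearest: B = (0, 3) with distance 5.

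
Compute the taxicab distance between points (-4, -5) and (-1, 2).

Σ|x_i - y_i| = |-4 - (-1)| + |-5 - 2| = 3 + 7 = 10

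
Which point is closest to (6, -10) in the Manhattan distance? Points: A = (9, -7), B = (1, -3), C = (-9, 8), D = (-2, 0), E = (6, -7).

Distances: d(A) = 6, d(B) = 12, d(C) = 33, d(D) = 18, d(E) = 3. Nearest: E = (6, -7) with distance 3.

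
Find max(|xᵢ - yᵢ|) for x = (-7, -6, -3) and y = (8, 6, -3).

max(|x_i - y_i|) = max(|-7 - 8|, |-6 - 6|, |-3 - (-3)|) = max(15, 12, 0) = 15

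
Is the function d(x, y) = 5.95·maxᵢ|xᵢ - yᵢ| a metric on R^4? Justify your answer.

Yes. The L∞ (Chebyshev) norm induces a metric on R^4, and multiplying a metric by a positive constant 5.95 > 0 preserves all four axioms: non-negativity (5.95·||x-y|| ≥ 0), identity (5.95·||x-y|| = 0 ⟺ ||x-y|| = 0 ⟺ x = y), symmetry (||x-y|| = ||y-x||), and the triangle inequality (5.95·||x-z|| ≤ 5.95·||x-y|| + 5.95·||y-z||). So d is a metric.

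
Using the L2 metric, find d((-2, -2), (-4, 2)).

√(Σ(x_i - y_i)²) = √((-2 - (-4))² + (-2 - 2)²)
= √(2² + (-4)²) = √(4 + 16) = √20 ≈ 4.4721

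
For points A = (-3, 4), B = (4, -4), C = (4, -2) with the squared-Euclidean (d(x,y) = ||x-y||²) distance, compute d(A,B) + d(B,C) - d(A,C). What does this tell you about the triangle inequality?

d(A,B) = 7² + 8² = 113, d(B,C) = 0² + 2² = 4, d(A,C) = 7² + 6² = 85.
d(A,B) + d(B,C) - d(A,C) = 113 + 4 - 85 = 117 - 85 = 32. This is ≥ 0, so the triangle inequality holds for these points.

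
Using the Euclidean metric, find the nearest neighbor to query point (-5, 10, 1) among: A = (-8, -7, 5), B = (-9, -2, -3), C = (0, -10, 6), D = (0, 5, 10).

Distances: d(A) ≈ 17.72, d(B) ≈ 13.2665, d(C) ≈ 21.2132, d(D) ≈ 11.4455. Nearest: D = (0, 5, 10) with distance 11.4455.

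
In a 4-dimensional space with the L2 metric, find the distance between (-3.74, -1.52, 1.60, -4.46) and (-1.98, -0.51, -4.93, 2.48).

(Σ|x_i - y_i|^2)^(1/2) = (|-3.74 - (-1.98)|^2 + |-1.52 - (-0.51)|^2 + |1.6 - (-4.93)|^2 + |-4.46 - 2.48|^2)^(1/2)
= (1.76^2 + 1.01^2 + 6.53^2 + 6.94^2)^(1/2) = (3.0976 + 1.0201 + 42.6409 + 48.1636)^(1/2) = (94.9222)^(1/2) ≈ 9.7428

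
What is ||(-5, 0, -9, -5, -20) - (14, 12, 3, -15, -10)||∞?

max(|x_i - y_i|) = max(|-5 - 14|, |0 - 12|, |-9 - 3|, |-5 - (-15)|, |-20 - (-10)|) = max(19, 12, 12, 10, 10) = 19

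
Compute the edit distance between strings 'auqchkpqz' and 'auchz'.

Let D[i][j] be the edit distance between the first i characters of 'auqchkpqz' and the first j characters of 'auchz', with D[i][0] = i, D[0][j] = j, and D[i][j] = D[i-1][j-1] if the characters match, else 1 + min(D[i-1][j], D[i][j-1], D[i-1][j-1]). Filling the table (rows: prefixes of 'auqchkpqz', columns: prefixes of 'auchz'):
     ε  a  u  c  h  z
  ε  0  1  2  3  4  5
  a  1  0  1  2  3  4
  u  2  1  0  1  2  3
  q  3  2  1  1  2  3
  c  4  3  2  1  2  3
  h  5  4  3  2  1  2
  k  6  5  4  3  2  2
  p  7  6  5  4  3  3
  q  8  7  6  5  4  4
  z  9  8  7  6  5  4
The bottom-right entry gives D[9][5] = 4, so no sequence of fewer than 4 edits works. Backtracking through the table gives one optimal edit sequence (4 edits):
  auqchkpqz → auchkpqz (del q @3)
  auchkpqz → auchpqz (del k @5)
  auchpqz → auchqz (del p @5)
  auchqz → auchz (del q @5)
Edit distance = 4.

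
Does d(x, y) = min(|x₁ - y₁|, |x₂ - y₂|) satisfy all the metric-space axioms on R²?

No. d fails identity of indiscernibles: take x = (-4, 0) and y = (-4, 2). Then d(x,y) = min(|-4 - (-4)|, |0 - 2|) = min(0, 2) = 0, yet x ≠ y.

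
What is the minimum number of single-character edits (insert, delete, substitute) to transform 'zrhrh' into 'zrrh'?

Let D[i][j] be the edit distance between the first i characters of 'zrhrh' and the first j characters of 'zrrh', with D[i][0] = i, D[0][j] = j, and D[i][j] = D[i-1][j-1] if the characters match, else 1 + min(D[i-1][j], D[i][j-1], D[i-1][j-1]). Filling the table (rows: prefixes of 'zrhrh', columns: prefixes of 'zrrh'):
     ε  z  r  r  h
  ε  0  1  2  3  4
  z  1  0  1  2  3
  r  2  1  0  1  2
  h  3  2  1  1  1
  r  4  3  2  1  2
  h  5  4  3  2  1
The bottom-right entry gives D[5][4] = 1, so no sequence of fewer than 1 edit works. Backtracking through the table gives one optimal edit sequence (1 edit):
  zrhrh → zrrh (del h @3)
Edit distance = 1.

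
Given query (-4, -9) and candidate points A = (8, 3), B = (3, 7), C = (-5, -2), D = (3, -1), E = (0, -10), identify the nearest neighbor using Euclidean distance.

Distances: d(A) ≈ 16.9706, d(B) ≈ 17.4642, d(C) ≈ 7.0711, d(D) ≈ 10.6301, d(E) ≈ 4.1231. Nearest: E = (0, -10) with distance 4.1231.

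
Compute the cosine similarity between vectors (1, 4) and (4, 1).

With u = (1, 4), v = (4, 1):
u·v = 1·4 + 4·1 = 4 + 4 = 8.
|u| = √(1² + 4²) = √17, |v| = √(4² + 1²) = √17, so |u||v| = √(17·17) = √289 = 17.
cos θ = (u·v)/(|u||v|) = 8/17 ≈ 0.4706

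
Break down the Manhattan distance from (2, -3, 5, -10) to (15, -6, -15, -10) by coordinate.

Σ|x_i - y_i| = |2 - 15| + |-3 - (-6)| + |5 - (-15)| + |-10 - (-10)| = 13 + 3 + 20 + 0 = 36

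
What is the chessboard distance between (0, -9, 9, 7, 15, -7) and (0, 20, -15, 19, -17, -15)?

max(|x_i - y_i|) = max(|0 - 0|, |-9 - 20|, |9 - (-15)|, |7 - 19|, |15 - (-17)|, |-7 - (-15)|) = max(0, 29, 24, 12, 32, 8) = 32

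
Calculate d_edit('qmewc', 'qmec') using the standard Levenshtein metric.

Let D[i][j] be the edit distance between the first i characters of 'qmewc' and the first j characters of 'qmec', with D[i][0] = i, D[0][j] = j, and D[i][j] = D[i-1][j-1] if the characters match, else 1 + min(D[i-1][j], D[i][j-1], D[i-1][j-1]). Filling the table (rows: prefixes of 'qmewc', columns: prefixes of 'qmec'):
     ε  q  m  e  c
  ε  0  1  2  3  4
  q  1  0  1  2  3
  m  2  1  0  1  2
  e  3  2  1  0  1
  w  4  3  2  1  1
  c  5  4  3  2  1
The bottom-right entry gives D[5][4] = 1, so no sequence of fewer than 1 edit works. Backtracking through the table gives one optimal edit sequence (1 edit):
  qmewc → qmec (del w @4)
Edit distance = 1.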